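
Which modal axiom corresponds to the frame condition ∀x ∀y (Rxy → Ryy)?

□(□r → r)

A defining formula is □(□r → r) (the T□ axiom).
Suppose □(□r→r) is valid. Take Rxy and set V(r)={w : Ryw}. Then at y, □r holds; since □(□r→r) at x, □r→r at y, so r at y, i.e. Ryy.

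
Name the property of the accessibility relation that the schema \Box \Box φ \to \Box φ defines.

Density

Suppose □□φ→□φ is valid. Take Rxy and set V(φ)={w : xR²w}. Then □□φ at x, so □φ at x, so φ at y, i.e. ∃z(Rxz∧Rzy).
Conversely, any frame satisfying \forall x \forall y (Rxy \to \exists z (Rxz \wedge Rzy)) validates the schema.
So the correspondent is density.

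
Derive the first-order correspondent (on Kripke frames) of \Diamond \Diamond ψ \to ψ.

This is a Sahlqvist (Geach-type) schema ◇^2□^0ψ → □^0◇^0ψ.
Minimal-valuation argument: fix x; take any y with xR^2y and any z with xR^0z. Set V(ψ) to the set of worlds R-reachable from y in exactly 0 steps. Then □^0ψ holds at y, so the antecedent holds at x; validity forces ◇^0ψ at z, giving a w with zR^0w and yR^0w.
First-order correspondent: \forall x \forall y (x R^2 y \to \exists w (y = w \wedge x = w)).

\forall x \forall y (x R^2 y \to \exists w (y = w \wedge x = w))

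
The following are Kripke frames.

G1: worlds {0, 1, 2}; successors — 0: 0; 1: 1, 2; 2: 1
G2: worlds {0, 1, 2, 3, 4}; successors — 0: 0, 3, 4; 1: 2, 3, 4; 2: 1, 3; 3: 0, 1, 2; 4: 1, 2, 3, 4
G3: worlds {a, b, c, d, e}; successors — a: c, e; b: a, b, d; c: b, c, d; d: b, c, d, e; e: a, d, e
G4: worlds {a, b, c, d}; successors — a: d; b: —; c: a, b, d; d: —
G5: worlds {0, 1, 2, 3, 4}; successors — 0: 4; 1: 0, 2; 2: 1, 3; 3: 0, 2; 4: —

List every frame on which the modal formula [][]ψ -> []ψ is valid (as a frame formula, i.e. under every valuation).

G1, G2, G3

The schema corresponds to density: forall x forall y (Rxy -> exists z (Rxz & Rzy)).
G1: condition met.
G2: condition met.
G3: condition met.
G4: fails — Rca but no z with Rcz and Rza.
G5: fails — R10 but no z with R1z and Rz0.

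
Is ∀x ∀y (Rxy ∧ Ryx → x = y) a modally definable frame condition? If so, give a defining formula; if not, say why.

Not definable by any modal formula

If a class were modally definable it would be closed under surjective bounded morphisms (Goldblatt–Thomason).
The 8-cycle (worlds 0,1,2,3,4,5,6,7 with 0→1→2→3→4→5→6→7→0) is antisymmetric. Sending even-indexed worlds to a and odd-indexed worlds to b is a surjective bounded morphism onto the two-world frame with a↔b, which is not antisymmetric.
So no modal formula (or set of formulas) defines exactly the antisymmetric frames.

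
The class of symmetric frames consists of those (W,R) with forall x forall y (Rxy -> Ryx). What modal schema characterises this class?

This is symmetry; the standard corresponding axiom is B: ψ → □◇ψ.
Suppose ψ→□◇ψ is valid. Take Rxy and set V(ψ)={x}. Then ψ at x, so □◇ψ at x, so ◇ψ at y, so some z with Ryz has ψ; z=x, i.e. Ryx.

ψ → □◇ψ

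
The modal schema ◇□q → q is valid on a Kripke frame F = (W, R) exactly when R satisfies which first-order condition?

Replacing q by ¬q and contraposing gives the equivalent schema q → □◇q.
Suppose q→□◇q is valid. Take Rxy and set V(q)={x}. Then q at x, so □◇q at x, so ◇q at y, so some z with Ryz has q; z=x, i.e. Ryx.

symmetry: ∀x ∀y (Rxy → Ryx)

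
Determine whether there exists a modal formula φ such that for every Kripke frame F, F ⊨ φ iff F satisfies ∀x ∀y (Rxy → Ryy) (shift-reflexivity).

Yes, by □(□r → r)

Yes: it is shift-reflexivity, defined by the T□ schema □(□r → r).
Suppose □(□r→r) is valid. Take Rxy and set V(r)={w : Ryw}. Then at y, □r holds; since □(□r→r) at x, □r→r at y, so r at y, i.e. Ryy.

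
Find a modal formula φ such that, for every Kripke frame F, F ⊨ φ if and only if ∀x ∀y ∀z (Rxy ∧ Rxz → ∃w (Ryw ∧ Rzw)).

◇□r → □◇r

The condition is convergence. The .2 schema ◇□r → □◇r defines it.
Suppose ◇□r→□◇r is valid. Take Rxy, Rxz and set V(r)={w : Ryw}. Then □r at y so ◇□r at x, so □◇r at x, so ◇r at z, giving w with Rzw and Ryw.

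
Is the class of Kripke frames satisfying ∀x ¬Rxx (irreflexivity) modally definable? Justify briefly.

Any modally definable frame class is closed under surjective bounded morphisms.
The 4-cycle (worlds a,b,c,d with a→b→c→d→a) is irreflexive, and the map sending every world to a single reflexive point • is a surjective bounded morphism (forth: every edge maps to (•,•); back: every world has a successor). So any modal formula valid on the 4-cycle is also valid on the reflexive point, which is not irreflexive.
Hence irreflexivity is not modally definable.

Not definable by any modal formula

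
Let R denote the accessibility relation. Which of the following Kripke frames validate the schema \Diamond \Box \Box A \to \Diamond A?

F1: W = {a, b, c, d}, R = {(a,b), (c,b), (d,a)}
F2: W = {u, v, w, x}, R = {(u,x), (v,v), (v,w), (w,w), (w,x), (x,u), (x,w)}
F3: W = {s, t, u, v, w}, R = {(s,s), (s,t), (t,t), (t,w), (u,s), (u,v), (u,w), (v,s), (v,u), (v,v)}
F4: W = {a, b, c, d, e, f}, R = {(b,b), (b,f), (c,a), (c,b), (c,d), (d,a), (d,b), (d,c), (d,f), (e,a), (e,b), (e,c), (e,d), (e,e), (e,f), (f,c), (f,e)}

This is the axiom for a generalized confluence (Geach) condition; its first-order frame correspondent is \forall x \forall y (xRy \to \exists w (y R^2 w \wedge xRw)).
F1: fails — aRb but no w with bR²w and aRw.
F2: satisfies the condition.
F3: fails — tRw but no w* with wR²w* and tRw*.
F4: fails — cRa but no w with aR²w and cRw.

F2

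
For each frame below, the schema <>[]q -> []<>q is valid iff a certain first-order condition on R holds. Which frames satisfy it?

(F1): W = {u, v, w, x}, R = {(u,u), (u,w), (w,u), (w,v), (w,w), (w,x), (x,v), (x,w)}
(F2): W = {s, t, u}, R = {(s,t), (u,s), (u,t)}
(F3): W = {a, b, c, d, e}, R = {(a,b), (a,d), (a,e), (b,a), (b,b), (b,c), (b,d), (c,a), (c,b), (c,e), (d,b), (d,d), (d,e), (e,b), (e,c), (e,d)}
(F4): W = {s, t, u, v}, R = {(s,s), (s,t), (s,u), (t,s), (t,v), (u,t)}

This is the axiom for convergence; its first-order frame correspondent is forall x forall y forall z (Rxy & Rxz -> exists w (Ryw & Rzw)).
(F1): fails — Rww and Rwv but w and v have no common successor.
(F2): fails — Rst and Rst but t and t have no common successor.
(F3): condition met.
(F4): fails — Rsu and Rst but u and t have no common successor.

(F3)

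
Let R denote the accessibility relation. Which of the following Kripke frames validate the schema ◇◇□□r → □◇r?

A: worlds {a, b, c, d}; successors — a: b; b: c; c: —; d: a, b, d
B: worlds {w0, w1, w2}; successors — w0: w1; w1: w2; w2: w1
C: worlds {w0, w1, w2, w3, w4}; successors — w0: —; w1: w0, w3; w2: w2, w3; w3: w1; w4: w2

B

This is the axiom for a generalized confluence (Geach) condition; its first-order frame correspondent is ∀x ∀y ∀z ((xR²y ∧ xRz) → ∃w (yR²w ∧ zRw)).
A: fails — aR²c, aRb but no w with cR²w and bRw.
B: ✓.
C: fails — w1R²w1, w1Rw0 but no w with w1R²w and w0Rw.
Valid on: B.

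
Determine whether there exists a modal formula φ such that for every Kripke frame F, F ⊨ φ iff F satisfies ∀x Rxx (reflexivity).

Definable; □p → p defines it

The condition is reflexivity. A defining modal formula is □p → p.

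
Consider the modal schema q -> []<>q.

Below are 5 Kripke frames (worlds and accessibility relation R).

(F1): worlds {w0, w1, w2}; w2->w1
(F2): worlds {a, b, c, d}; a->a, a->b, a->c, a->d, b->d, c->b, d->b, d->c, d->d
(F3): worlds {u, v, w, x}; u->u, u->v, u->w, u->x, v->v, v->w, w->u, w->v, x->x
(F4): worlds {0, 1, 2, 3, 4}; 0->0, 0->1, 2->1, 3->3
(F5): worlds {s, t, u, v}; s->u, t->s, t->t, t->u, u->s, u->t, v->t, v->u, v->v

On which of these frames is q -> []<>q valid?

This is the axiom for symmetry; its first-order frame correspondent is forall x forall y (Rxy -> Ryx).
(F1): fails — Rw2w1 but not Rw1w2.
(F2): fails — Rdc but not Rcd.
(F3): fails — Ruv but not Rvu.
(F4): fails — R01 but not R10.
(F5): fails — Rvt but not Rtv.

none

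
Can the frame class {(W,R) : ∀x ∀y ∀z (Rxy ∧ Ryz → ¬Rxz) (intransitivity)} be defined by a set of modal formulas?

Any modally definable frame class is closed under surjective bounded morphisms.
The 3-cycle (worlds a,b,c with a→b→c→a) is intransitive. Mapping every world to a single reflexive point • is a surjective bounded morphism; the reflexive point is not intransitive (R••∧R•• but R••).
Hence intransitivity is not modally definable.

Not modally definable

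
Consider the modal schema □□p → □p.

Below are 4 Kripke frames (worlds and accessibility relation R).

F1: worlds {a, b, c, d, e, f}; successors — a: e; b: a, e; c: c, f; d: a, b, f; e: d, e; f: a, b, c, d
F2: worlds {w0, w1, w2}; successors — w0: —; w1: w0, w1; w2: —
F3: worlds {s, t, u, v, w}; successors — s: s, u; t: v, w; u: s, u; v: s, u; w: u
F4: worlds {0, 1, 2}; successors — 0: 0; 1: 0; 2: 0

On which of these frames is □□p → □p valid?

F2, F4

The schema corresponds to density: ∀x ∀y (Rxy → ∃z (Rxz ∧ Rzy)).
F1: fails — Rdf but no z with Rdz and Rzf.
F2: holds.
F3: fails — Rtv but no z with Rtz and Rzv.
F4: holds.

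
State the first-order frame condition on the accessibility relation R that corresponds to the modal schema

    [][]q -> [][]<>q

This is a Sahlqvist (Geach-type) schema ◇^0□^2q → □^2◇^1q.
Minimal-valuation argument: fix x; take any y with xR^0y and any z with xR^2z. Set V(q) to the set of worlds R-reachable from y in exactly 2 steps. Then □^2q holds at y, so the antecedent holds at x; validity forces ◇^1q at z, giving a w with zR^1w and yR^2w.
First-order correspondent: forall x forall z (x R^2 z -> exists w (x R^2 w & zRw)).

forall x forall z (x R^2 z -> exists w (x R^2 w & zRw))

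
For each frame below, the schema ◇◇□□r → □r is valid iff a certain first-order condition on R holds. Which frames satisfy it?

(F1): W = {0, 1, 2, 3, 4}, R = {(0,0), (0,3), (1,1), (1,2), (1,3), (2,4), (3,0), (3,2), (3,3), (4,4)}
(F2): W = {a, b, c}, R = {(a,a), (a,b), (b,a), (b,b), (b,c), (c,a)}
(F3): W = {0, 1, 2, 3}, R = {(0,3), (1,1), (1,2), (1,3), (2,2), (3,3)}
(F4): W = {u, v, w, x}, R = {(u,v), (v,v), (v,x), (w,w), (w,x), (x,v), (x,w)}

(F4)

The schema corresponds to a generalized confluence (Geach) condition: ∀x ∀y ∀z ((xR²y ∧ xRz) → ∃w (yR²w ∧ z = w)).
(F1): fails — 0R²2, 0R0 but no w with 2R²w and 0=w.
(F2): fails — bR²c, bRc but no w with cR²w and c=w.
(F3): fails — 1R²2, 1R1 but no w with 2R²w and 1=w.
(F4): holds.
Valid on: (F4).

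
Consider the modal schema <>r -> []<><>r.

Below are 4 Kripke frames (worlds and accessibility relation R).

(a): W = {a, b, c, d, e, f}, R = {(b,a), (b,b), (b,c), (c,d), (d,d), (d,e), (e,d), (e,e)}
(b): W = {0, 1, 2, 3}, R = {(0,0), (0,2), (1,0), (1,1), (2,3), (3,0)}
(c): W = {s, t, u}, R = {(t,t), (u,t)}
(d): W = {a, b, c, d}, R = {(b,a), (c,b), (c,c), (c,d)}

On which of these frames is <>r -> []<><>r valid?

(c)

The schema corresponds to a generalized confluence (Geach) condition: forall x forall y forall z ((xRy & xRz) -> exists w (y = w & z R^2 w)).
(a): fails — bRa, bRa but no w with a=w and aR²w.
(b): fails — 0R2, 0R2 but no w with 2=w and 2R²w.
(c): condition met.
(d): fails — bRa, bRa but no w with a=w and aR²w.
Valid on: (c).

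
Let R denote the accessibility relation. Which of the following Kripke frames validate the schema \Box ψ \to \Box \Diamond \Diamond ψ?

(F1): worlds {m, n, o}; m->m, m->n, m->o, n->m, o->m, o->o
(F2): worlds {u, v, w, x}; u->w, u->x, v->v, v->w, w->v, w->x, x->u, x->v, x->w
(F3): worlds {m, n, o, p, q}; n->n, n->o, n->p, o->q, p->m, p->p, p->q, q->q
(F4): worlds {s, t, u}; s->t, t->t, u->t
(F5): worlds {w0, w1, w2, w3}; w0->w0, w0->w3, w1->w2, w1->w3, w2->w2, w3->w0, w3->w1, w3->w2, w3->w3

This is the axiom for a generalized confluence (Geach) condition; its first-order frame correspondent is \forall x \forall z (xRz \to \exists w (xRw \wedge z R^2 w)).
(F1): satisfies the condition.
(F2): satisfies the condition.
(F3): fails — nRo but no w with nRw and oR²w.
(F4): satisfies the condition.
(F5): satisfies the condition.

(F1), (F2), (F4), (F5)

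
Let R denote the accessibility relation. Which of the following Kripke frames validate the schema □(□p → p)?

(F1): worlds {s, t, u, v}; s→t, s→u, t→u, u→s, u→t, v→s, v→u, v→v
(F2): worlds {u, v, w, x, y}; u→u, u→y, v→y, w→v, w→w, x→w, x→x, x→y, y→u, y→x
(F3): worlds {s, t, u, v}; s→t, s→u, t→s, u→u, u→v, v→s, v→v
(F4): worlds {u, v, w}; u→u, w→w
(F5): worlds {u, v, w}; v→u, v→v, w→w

Frame correspondent (Sahlqvist): ∀x ∀y (Rxy → Ryy) — i.e. shift-reflexivity.
(F1): fails — Rut but not Rtt.
(F2): fails — Rvy but not Ryy.
(F3): fails — Rts but not Rss.
(F4): ✓.
(F5): fails — Rvu but not Ruu.

(F4)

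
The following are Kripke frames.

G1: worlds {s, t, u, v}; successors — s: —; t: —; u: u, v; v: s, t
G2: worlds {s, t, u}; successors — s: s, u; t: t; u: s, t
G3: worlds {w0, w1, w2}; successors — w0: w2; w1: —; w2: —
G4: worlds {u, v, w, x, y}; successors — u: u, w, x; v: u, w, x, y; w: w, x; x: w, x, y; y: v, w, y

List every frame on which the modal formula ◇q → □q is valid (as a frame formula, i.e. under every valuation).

Frame correspondent (Sahlqvist): ∀x ∀y ∀z (Rxy ∧ Rxz → y = z) — i.e. partial functionality.
G1: fails — u sees both u and v.
G2: fails — s sees both s and u.
G3: satisfies the condition.
G4: fails — u sees both u and w.
Valid on: G3.

G3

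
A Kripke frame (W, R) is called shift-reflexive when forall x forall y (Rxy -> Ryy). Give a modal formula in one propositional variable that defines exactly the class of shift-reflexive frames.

□(□r → r)

The condition is shift-reflexivity. The T□ schema □(□r → r) defines it.
Suppose □(□r→r) is valid. Take Rxy and set V(r)={w : Ryw}. Then at y, □r holds; since □(□r→r) at x, □r→r at y, so r at y, i.e. Ryy.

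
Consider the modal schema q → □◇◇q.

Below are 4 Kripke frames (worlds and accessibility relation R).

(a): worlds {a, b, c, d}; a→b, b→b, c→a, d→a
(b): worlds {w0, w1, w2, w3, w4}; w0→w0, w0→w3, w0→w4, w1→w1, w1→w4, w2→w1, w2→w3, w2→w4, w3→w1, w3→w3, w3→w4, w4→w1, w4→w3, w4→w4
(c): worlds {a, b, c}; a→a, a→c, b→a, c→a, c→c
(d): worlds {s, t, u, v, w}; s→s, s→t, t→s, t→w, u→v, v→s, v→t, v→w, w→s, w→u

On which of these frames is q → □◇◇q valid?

none

The schema corresponds to a generalized confluence (Geach) condition: ∀x ∀z (xRz → ∃w (x = w ∧ zR²w)).
(a): fails — aRb but no w with a=w and bR²w.
(b): fails — w0Rw3 but no w with w0=w and w3R²w.
(c): fails — bRa but no w with b=w and aR²w.
(d): fails — vRs but no w* with v=w* and sR²w*.
Valid on no frame.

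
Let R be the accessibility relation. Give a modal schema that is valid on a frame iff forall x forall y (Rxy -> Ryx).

A defining formula is ψ → □◇ψ (the B axiom).
Suppose ψ→□◇ψ is valid. Take Rxy and set V(ψ)={x}. Then ψ at x, so □◇ψ at x, so ◇ψ at y, so some z with Ryz has ψ; z=x, i.e. Ryx.

ψ → □◇ψ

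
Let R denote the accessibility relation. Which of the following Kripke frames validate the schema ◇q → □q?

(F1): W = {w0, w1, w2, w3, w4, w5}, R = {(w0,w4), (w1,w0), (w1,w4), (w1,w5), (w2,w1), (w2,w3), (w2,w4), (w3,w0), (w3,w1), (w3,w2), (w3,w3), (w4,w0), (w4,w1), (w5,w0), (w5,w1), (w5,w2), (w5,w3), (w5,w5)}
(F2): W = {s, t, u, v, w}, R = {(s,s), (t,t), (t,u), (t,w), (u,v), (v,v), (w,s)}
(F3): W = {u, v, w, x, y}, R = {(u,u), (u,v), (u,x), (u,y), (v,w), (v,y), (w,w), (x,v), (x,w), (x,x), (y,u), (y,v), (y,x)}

This is the axiom for partial functionality; its first-order frame correspondent is ∀x ∀y ∀z (Rxy ∧ Rxz → y = z).
(F1): fails — w1 sees both w0 and w4.
(F2): fails — t sees both t and u.
(F3): fails — u sees both u and v.
Valid on no frame.

none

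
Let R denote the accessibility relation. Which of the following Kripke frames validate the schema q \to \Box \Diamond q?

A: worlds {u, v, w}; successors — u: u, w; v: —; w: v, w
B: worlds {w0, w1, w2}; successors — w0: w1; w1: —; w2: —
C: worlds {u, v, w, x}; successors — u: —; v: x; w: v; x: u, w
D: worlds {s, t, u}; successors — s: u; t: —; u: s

Frame correspondent (Sahlqvist): \forall x \forall y (Rxy \to Ryx) — i.e. symmetry.
A: fails — Ruw but not Rwu.
B: fails — Rw0w1 but not Rw1w0.
C: fails — Rxu but not Rux.
D: ✓.

D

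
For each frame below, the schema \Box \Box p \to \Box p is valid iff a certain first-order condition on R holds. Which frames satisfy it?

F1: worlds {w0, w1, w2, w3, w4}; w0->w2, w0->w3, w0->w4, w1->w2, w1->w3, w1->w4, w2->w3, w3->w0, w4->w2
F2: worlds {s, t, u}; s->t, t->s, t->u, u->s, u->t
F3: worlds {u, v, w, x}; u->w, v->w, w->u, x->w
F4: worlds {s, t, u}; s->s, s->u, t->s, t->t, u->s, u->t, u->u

This is the axiom for density; its first-order frame correspondent is \forall x \forall y (Rxy \to \exists z (Rxz \wedge Rzy)).
F1: fails — Rw0w4 but no z with Rw0z and Rzw4.
F2: fails — Rtu but no z with Rtz and Rzu.
F3: fails — Rxw but no z with Rxz and Rzw.
F4: holds.
Valid on: F4.

F4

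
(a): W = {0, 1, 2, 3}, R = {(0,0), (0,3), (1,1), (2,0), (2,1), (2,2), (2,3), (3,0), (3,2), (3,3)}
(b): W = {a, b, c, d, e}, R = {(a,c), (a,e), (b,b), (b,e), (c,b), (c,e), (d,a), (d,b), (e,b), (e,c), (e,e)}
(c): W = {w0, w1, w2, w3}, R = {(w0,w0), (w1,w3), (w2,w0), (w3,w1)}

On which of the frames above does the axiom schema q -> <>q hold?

This is the axiom for reflexivity; its first-order frame correspondent is forall x Rxx.
(a): ✓.
(b): fails — world a does not see itself.
(c): fails — world w1 does not see itself.

(a)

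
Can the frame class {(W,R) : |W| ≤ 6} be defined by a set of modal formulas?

If a class were modally definable it would be closed under disjoint unions (Goldblatt–Thomason).
Any modal formula valid on each of 7 disjoint one-world frames is valid on their disjoint union (validity is preserved under disjoint unions). Each one-world frame has |W|=1≤6, but the union has |W|=7.
So no modal formula (or set of formulas) defines exactly the |W|≤6 frames.

Not modally definable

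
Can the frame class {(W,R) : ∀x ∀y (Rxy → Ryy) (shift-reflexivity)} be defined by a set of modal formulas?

This is a Sahlqvist condition; the T□ axiom □(□p → p) defines it.
Suppose □(□p→p) is valid. Take Rxy and set V(p)={w : Ryw}. Then at y, □p holds; since □(□p→p) at x, □p→p at y, so p at y, i.e. Ryy.

Yes — defined by □(□p → p)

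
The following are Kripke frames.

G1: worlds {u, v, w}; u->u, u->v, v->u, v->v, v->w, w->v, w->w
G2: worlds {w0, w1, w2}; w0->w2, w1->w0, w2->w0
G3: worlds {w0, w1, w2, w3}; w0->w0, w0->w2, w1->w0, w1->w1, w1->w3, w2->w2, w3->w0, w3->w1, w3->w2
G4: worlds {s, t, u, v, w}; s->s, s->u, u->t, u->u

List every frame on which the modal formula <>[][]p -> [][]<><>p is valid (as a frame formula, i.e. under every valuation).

G1, G3

Frame correspondent (Sahlqvist): forall x forall y forall z ((xRy & x R^2 z) -> exists w (y R^2 w & z R^2 w)) — i.e. a generalized confluence (Geach) condition.
G1: ✓.
G2: fails — w0Rw2, w0R²w0 but no w with w2R²w and w0R²w.
G3: ✓.
G4: fails — sRs, sR²t but no w* with sR²w* and tR²w*.
Valid on: G1, G3.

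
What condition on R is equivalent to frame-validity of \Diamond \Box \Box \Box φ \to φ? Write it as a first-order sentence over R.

\forall x \forall y (xRy \to \exists w (y R^3 w \wedge x = w))

This is a Sahlqvist (Geach-type) schema ◇^1□^3φ → □^0◇^0φ.
Minimal-valuation argument: fix x; take any y with xR^1y and any z with xR^0z. Set V(φ) to the set of worlds R-reachable from y in exactly 3 steps. Then □^3φ holds at y, so the antecedent holds at x; validity forces ◇^0φ at z, giving a w with zR^0w and yR^3w.
First-order correspondent: \forall x \forall y (xRy \to \exists w (y R^3 w \wedge x = w)).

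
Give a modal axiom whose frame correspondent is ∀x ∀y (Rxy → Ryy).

This is shift-reflexivity; the standard corresponding axiom is T□: □(□ψ → ψ).
Suppose □(□ψ→ψ) is valid. Take Rxy and set V(ψ)={w : Ryw}. Then at y, □ψ holds; since □(□ψ→ψ) at x, □ψ→ψ at y, so ψ at y, i.e. Ryy.

□(□ψ → ψ)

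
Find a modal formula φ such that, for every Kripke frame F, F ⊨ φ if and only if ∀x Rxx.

This is reflexivity; the standard corresponding axiom is T: □ψ → ψ.
Suppose □ψ→ψ is valid. At any x set V(ψ)={w : Rxw}. Then □ψ holds at x, so ψ holds at x, i.e. Rxx.

□ψ → ψ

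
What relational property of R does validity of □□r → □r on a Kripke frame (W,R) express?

density: ∀x ∀y (Rxy → ∃z (Rxz ∧ Rzy))

Suppose □□r→□r is valid. Take Rxy and set V(r)={w : xR²w}. Then □□r at x, so □r at x, so r at y, i.e. ∃z(Rxz∧Rzy).
Conversely, on a frame with density the schema holds at every world under every valuation.
Frame condition: ∀x ∀y (Rxy → ∃z (Rxz ∧ Rzy)).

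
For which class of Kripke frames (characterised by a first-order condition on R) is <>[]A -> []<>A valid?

Convergence

Suppose ◇□A→□◇A is valid. Take Rxy, Rxz and set V(A)={w : Ryw}. Then □A at y so ◇□A at x, so □◇A at x, so ◇A at z, giving w with Rzw and Ryw.
The converse is a direct semantic check.
So the correspondent is convergence.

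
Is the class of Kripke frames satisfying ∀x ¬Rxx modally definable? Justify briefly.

Not modally definable

Modal frame validity is preserved under surjective bounded morphisms.
The 2-cycle (worlds 0,1 with 0→1→0) is irreflexive, and the map sending every world to a single reflexive point • is a surjective bounded morphism (forth: every edge maps to (•,•); back: every world has a successor). So any modal formula valid on the 2-cycle is also valid on the reflexive point, which is not irreflexive.
Hence irreflexivity is not modally definable.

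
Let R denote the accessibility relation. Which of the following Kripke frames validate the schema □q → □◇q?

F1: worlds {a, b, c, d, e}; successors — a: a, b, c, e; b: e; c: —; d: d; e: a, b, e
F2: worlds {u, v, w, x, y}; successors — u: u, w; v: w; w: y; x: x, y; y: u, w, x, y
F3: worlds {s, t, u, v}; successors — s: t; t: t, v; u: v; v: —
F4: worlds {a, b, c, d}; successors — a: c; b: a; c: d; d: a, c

none

The schema corresponds to a generalized confluence (Geach) condition: ∀x ∀z (xRz → ∃w (xRw ∧ zRw)).
F1: fails — aRc but no w with aRw and cRw.
F2: fails — uRw but no t with uRt and wRt.
F3: fails — tRv but no w with tRw and vRw.
F4: fails — aRc but no w with aRw and cRw.
Valid on no frame.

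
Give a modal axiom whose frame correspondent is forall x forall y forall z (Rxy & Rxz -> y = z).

◇r → □r

The condition is partial functionality. The CD schema ◇r → □r defines it.
Suppose ◇r→□r is valid. Take Rxy, Rxz and set V(r)={y}. Then ◇r at x, so □r at x, so r at z, i.e. z=y.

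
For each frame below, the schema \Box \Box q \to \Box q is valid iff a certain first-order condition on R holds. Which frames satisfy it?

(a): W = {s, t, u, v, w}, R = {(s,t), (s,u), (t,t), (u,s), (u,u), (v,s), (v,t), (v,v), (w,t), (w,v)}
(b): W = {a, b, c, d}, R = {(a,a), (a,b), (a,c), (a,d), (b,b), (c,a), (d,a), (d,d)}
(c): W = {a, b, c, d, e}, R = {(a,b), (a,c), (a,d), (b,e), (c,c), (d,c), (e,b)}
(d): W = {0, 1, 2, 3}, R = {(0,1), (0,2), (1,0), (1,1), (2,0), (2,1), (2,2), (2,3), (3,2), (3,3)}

(a), (b), (d)

Frame correspondent (Sahlqvist): \forall x \forall y (Rxy \to \exists z (Rxz \wedge Rzy)) — i.e. density.
(a): satisfies the condition.
(b): satisfies the condition.
(c): fails — Reb but no z with Rez and Rzb.
(d): satisfies the condition.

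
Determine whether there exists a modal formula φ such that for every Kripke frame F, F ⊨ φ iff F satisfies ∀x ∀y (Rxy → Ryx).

Definable; q → □◇q defines it

This is a Sahlqvist condition; the B axiom q → □◇q defines it.
Suppose q→□◇q is valid. Take Rxy and set V(q)={x}. Then q at x, so □◇q at x, so ◇q at y, so some z with Ryz has q; z=x, i.e. Ryx.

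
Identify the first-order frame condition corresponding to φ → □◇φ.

symmetry

Suppose φ→□◇φ is valid. Take Rxy and set V(φ)={x}. Then φ at x, so □◇φ at x, so ◇φ at y, so some z with Ryz has φ; z=x, i.e. Ryx.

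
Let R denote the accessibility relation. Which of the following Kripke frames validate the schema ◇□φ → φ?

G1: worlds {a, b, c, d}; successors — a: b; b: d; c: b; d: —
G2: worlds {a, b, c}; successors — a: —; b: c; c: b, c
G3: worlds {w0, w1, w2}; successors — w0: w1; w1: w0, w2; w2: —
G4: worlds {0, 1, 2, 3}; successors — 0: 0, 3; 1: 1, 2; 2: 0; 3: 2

The schema corresponds to symmetry: ∀x ∀y (Rxy → Ryx).
G1: fails — Rab but not Rba.
G2: satisfies the condition.
G3: fails — Rw1w2 but not Rw2w1.
G4: fails — R32 but not R23.

G2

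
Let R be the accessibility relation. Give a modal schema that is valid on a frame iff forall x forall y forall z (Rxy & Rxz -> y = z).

The condition is partial functionality. The CD schema ◇r → □r defines it.
Suppose ◇r→□r is valid. Take Rxy, Rxz and set V(r)={y}. Then ◇r at x, so □r at x, so r at z, i.e. z=y.

◇r → □r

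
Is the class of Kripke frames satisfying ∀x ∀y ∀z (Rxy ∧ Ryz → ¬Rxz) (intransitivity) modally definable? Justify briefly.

Modal frame validity is preserved under surjective bounded morphisms.
The 5-cycle (worlds s,t,u,v,w with s→t→u→v→w→s) is intransitive. Mapping every world to a single reflexive point • is a surjective bounded morphism; the reflexive point is not intransitive (R••∧R•• but R••).
So no modal formula (or set of formulas) defines exactly the intransitive frames.

Not modally definable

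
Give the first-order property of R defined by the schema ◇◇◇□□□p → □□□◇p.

∀x ∀y ∀z ((xR³y ∧ xR³z) → ∃w (yR³w ∧ zRw))

This is a Sahlqvist (Geach-type) schema ◇^3□^3p → □^3◇^1p.
First-order correspondent: ∀x ∀y ∀z ((xR³y ∧ xR³z) → ∃w (yR³w ∧ zRw)).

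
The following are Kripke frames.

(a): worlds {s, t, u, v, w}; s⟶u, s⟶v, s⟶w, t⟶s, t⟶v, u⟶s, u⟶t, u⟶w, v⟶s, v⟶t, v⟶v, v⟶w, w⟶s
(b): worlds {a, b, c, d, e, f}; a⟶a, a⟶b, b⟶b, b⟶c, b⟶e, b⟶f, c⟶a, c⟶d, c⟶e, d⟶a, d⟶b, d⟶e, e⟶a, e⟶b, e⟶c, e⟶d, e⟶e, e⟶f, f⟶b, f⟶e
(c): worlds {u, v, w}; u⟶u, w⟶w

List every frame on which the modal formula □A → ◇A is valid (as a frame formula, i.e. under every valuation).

(a), (b)

Frame correspondent (Sahlqvist): ∀x ∃y Rxy — i.e. seriality.
(a): condition met.
(b): condition met.
(c): fails — world v has no successor.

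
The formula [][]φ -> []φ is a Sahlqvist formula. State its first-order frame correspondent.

density: forall x forall y (Rxy -> exists z (Rxz & Rzy))

Suppose □□φ→□φ is valid. Take Rxy and set V(φ)={w : xR²w}. Then □□φ at x, so □φ at x, so φ at y, i.e. ∃z(Rxz∧Rzy).
Conversely, any frame satisfying forall x forall y (Rxy -> exists z (Rxz & Rzy)) validates the schema.
Frame condition: forall x forall y (Rxy -> exists z (Rxz & Rzy)).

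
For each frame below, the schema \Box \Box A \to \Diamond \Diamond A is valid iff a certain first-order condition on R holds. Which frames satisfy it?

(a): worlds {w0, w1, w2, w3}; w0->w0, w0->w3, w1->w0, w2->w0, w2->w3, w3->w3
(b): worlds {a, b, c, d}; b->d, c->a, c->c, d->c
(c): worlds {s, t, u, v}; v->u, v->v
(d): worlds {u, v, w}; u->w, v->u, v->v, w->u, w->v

(a), (d)

This is the axiom for a generalized confluence (Geach) condition; its first-order frame correspondent is \forall x \exists w (x R^2 w \wedge x R^2 w).
(a): condition met.
(b): fails — at a but no w with aR²w and aR²w.
(c): fails — at s but no w with sR²w and sR²w.
(d): condition met.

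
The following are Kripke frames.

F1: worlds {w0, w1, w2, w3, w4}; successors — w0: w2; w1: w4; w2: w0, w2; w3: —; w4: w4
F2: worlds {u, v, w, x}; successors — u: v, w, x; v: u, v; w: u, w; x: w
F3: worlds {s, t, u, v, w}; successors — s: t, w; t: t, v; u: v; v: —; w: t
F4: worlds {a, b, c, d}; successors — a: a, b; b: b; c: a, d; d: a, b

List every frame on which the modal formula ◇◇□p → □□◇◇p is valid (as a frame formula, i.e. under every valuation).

Frame correspondent (Sahlqvist): ∀x ∀y ∀z ((xR²y ∧ xR²z) → ∃w (yRw ∧ zR²w)) — i.e. a generalized confluence (Geach) condition.
F1: ✓.
F2: ✓.
F3: fails — sR²t, sR²v but no w* with tRw* and vR²w*.
F4: ✓.

F1, F2, F4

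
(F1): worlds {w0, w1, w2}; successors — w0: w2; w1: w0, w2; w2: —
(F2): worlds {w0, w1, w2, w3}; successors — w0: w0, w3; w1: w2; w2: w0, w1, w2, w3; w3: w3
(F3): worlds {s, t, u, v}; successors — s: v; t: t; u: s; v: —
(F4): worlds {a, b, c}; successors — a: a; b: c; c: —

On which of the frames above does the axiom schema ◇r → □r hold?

(F3), (F4)

The schema corresponds to partial functionality: ∀x ∀y ∀z (Rxy ∧ Rxz → y = z).
(F1): fails — w1 sees both w0 and w2.
(F2): fails — w0 sees both w0 and w3.
(F3): condition met.
(F4): condition met.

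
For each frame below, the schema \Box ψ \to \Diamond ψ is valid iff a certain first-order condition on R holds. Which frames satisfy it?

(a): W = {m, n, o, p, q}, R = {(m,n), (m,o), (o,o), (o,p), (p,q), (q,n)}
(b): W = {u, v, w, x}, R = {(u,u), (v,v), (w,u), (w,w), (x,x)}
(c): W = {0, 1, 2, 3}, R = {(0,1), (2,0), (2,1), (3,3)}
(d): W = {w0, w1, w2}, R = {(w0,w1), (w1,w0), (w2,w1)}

Frame correspondent (Sahlqvist): \forall x \exists y Rxy — i.e. seriality.
(a): fails — world n has no successor.
(b): satisfies the condition.
(c): fails — world 1 has no successor.
(d): satisfies the condition.
Valid on: (b), (d).

(b), (d)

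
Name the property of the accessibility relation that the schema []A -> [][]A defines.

This is the 4 axiom.
It corresponds to transitivity: forall x forall y forall z (Rxy & Ryz -> Rxz).

Transitivity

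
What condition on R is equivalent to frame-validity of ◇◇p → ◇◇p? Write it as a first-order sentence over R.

This is a Sahlqvist (Geach-type) schema ◇^2□^0p → □^0◇^2p.
Minimal-valuation argument: fix x; take any y with xR^2y and any z with xR^0z. Set V(p) to the set of worlds R-reachable from y in exactly 0 steps. Then □^0p holds at y, so the antecedent holds at x; validity forces ◇^2p at z, giving a w with zR^2w and yR^0w.
First-order correspondent: ∀x ∀y (xR²y → ∃w (y = w ∧ xR²w)).

∀x ∀y (xR²y → ∃w (y = w ∧ xR²w))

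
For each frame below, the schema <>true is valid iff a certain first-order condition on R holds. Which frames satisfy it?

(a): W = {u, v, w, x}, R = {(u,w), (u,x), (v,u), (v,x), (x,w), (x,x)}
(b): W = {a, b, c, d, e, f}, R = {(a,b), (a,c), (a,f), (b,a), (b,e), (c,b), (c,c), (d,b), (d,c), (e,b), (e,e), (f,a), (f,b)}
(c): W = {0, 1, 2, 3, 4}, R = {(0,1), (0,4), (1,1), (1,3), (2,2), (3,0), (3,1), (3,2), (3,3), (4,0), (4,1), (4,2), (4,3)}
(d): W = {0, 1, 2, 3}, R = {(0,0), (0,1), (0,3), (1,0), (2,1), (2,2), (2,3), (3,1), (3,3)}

(b), (c), (d)

This is the axiom for seriality; its first-order frame correspondent is forall x exists y Rxy.
(a): fails — world w has no successor.
(b): satisfies the condition.
(c): satisfies the condition.
(d): satisfies the condition.
Valid on: (b), (c), (d).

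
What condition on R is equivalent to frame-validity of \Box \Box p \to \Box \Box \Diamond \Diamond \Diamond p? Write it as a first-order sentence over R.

\forall x \forall z (x R^2 z \to \exists w (x R^2 w \wedge z R^3 w))

This is a Sahlqvist (Geach-type) schema ◇^0□^2p → □^2◇^3p.
Minimal-valuation argument: fix x; take any y with xR^0y and any z with xR^2z. Set V(p) to the set of worlds R-reachable from y in exactly 2 steps. Then □^2p holds at y, so the antecedent holds at x; validity forces ◇^3p at z, giving a w with zR^3w and yR^2w.
First-order correspondent: \forall x \forall z (x R^2 z \to \exists w (x R^2 w \wedge z R^3 w)).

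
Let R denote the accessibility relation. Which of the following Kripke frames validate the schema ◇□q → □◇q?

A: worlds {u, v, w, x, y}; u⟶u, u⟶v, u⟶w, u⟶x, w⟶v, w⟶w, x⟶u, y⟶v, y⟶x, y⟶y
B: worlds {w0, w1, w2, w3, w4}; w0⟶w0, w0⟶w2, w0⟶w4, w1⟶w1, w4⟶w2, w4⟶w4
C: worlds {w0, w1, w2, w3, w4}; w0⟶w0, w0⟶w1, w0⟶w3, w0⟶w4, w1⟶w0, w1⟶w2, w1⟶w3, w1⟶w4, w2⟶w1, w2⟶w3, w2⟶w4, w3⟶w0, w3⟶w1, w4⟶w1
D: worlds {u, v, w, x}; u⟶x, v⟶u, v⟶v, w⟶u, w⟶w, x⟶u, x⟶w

Frame correspondent (Sahlqvist): ∀x ∀y ∀z (Rxy ∧ Rxz → ∃w (Ryw ∧ Rzw)) — i.e. convergence.
A: fails — Ruv and Ruv but v and v have no common successor.
B: fails — Rw0w4 and Rw0w2 but w4 and w2 have no common successor.
C: fails — Rw0w4 and Rw0w1 but w4 and w1 have no common successor.
D: fails — Rvv and Rvu but v and u have no common successor.

none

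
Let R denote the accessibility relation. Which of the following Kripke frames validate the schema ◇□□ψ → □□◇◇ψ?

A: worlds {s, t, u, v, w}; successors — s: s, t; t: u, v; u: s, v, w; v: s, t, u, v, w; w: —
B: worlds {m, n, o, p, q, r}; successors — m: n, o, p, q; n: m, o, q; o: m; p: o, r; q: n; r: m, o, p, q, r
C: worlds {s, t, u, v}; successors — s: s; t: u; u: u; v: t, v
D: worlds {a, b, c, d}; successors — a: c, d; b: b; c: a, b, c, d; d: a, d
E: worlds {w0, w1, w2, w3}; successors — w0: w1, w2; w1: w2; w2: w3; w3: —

B, C

This is the axiom for a generalized confluence (Geach) condition; its first-order frame correspondent is ∀x ∀y ∀z ((xRy ∧ xR²z) → ∃w (yR²w ∧ zR²w)).
A: fails — tRu, tR²w but no w* with uR²w* and wR²w*.
B: holds.
C: holds.
D: fails — aRd, aR²b but no w with dR²w and bR²w.
E: fails — w0Rw1, w0R²w2 but no w with w1R²w and w2R²w.
Valid on: B, C.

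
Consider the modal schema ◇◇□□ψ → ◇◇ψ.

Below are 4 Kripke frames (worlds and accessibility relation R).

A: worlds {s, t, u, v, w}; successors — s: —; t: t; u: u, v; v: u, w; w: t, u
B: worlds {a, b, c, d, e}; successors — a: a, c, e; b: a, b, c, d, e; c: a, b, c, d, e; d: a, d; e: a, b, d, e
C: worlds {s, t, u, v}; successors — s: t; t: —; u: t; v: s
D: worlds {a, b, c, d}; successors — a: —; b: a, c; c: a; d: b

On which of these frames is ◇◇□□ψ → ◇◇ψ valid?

A, B

Frame correspondent (Sahlqvist): ∀x ∀y (xR²y → ∃w (yR²w ∧ xR²w)) — i.e. a generalized confluence (Geach) condition.
A: holds.
B: holds.
C: fails — vR²t but no w with tR²w and vR²w.
D: fails — bR²a but no w with aR²w and bR²w.
Valid on: A, B.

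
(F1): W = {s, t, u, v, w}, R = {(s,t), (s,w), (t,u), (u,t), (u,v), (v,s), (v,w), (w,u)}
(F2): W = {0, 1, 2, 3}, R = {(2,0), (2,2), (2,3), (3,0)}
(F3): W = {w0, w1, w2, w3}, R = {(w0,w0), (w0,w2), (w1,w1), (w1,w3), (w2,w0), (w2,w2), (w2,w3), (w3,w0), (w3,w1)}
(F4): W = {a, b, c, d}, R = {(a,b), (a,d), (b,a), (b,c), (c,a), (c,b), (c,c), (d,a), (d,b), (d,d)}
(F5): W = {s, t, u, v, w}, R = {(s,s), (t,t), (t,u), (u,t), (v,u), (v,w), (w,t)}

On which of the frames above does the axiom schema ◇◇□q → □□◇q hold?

(F5)

The schema corresponds to a generalized confluence (Geach) condition: ∀x ∀y ∀z ((xR²y ∧ xR²z) → ∃w (yRw ∧ zRw)).
(F1): fails — tR²t, tR²v but no w* with tRw* and vRw*.
(F2): fails — 2R²0, 2R²0 but no w with 0Rw and 0Rw.
(F3): fails — w1R²w0, w1R²w1 but no w with w0Rw and w1Rw.
(F4): fails — aR²a, aR²b but no w with aRw and bRw.
(F5): ✓.
Valid on: (F5).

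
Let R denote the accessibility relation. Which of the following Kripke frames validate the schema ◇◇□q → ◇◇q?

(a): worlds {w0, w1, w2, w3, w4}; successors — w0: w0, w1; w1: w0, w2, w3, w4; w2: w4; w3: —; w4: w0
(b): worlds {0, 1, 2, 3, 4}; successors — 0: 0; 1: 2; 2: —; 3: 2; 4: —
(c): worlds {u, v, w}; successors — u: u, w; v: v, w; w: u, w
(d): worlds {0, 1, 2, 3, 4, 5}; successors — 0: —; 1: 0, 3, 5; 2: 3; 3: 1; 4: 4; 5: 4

(b), (c)

The schema corresponds to a generalized confluence (Geach) condition: ∀x ∀y (xR²y → ∃w (yRw ∧ xR²w)).
(a): fails — w0R²w3 but no w with w3Rw and w0R²w.
(b): condition met.
(c): condition met.
(d): fails — 1R²1 but no w with 1Rw and 1R²w.
Valid on: (b), (c).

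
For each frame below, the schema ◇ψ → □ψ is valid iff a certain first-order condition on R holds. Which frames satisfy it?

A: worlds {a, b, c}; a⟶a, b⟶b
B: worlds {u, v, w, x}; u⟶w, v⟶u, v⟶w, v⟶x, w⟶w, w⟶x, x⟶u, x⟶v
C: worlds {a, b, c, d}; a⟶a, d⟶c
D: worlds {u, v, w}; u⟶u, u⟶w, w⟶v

A, C

The schema corresponds to partial functionality: ∀x ∀y ∀z (Rxy ∧ Rxz → y = z).
A: satisfies the condition.
B: fails — v sees both u and w.
C: satisfies the condition.
D: fails — u sees both u and w.
Valid on: A, C.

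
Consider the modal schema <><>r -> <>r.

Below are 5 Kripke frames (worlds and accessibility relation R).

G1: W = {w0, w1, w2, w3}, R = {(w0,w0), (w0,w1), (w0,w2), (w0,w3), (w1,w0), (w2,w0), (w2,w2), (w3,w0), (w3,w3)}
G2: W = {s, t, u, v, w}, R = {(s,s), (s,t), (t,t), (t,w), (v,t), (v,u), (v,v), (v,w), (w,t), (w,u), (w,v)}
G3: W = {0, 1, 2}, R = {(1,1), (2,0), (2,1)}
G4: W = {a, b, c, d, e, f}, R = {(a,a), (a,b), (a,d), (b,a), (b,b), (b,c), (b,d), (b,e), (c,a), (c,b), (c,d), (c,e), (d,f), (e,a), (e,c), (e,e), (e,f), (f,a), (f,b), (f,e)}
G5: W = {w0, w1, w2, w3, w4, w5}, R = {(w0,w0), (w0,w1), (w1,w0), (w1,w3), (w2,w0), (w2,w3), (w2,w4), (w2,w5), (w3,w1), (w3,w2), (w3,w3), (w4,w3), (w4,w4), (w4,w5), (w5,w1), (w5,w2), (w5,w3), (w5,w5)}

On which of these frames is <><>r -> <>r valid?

G3

Frame correspondent (Sahlqvist): forall x forall y forall z (Rxy & Ryz -> Rxz) — i.e. transitivity.
G1: fails — Rw1w0 and Rw0w1 but not Rw1w1.
G2: fails — Rwt and Rtw but not Rww.
G3: condition met.
G4: fails — Rcd and Rdf but not Rcf.
G5: fails — Rw1w0 and Rw0w1 but not Rw1w1.
Valid on: G3.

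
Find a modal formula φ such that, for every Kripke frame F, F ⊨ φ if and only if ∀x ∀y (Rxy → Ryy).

□(□r → r)

This is shift-reflexivity; the standard corresponding axiom is T□: □(□r → r).
Suppose □(□r→r) is valid. Take Rxy and set V(r)={w : Ryw}. Then at y, □r holds; since □(□r→r) at x, □r→r at y, so r at y, i.e. Ryy.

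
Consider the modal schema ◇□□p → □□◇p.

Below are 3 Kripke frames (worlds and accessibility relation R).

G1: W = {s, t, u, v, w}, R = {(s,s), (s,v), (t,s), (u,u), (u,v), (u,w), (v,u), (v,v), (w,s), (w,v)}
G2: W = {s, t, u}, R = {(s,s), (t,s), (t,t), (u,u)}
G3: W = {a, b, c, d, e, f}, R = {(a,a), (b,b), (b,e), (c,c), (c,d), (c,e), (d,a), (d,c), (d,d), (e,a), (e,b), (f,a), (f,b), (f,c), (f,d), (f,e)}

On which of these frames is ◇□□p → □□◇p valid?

This is the axiom for a generalized confluence (Geach) condition; its first-order frame correspondent is ∀x ∀y ∀z ((xRy ∧ xR²z) → ∃w (yR²w ∧ zRw)).
G1: ✓.
G2: ✓.
G3: fails — dRa, dR²c but no w with aR²w and cRw.

G1, G2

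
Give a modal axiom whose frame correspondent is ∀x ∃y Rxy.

□q → ◇q

A defining formula is □q → ◇q (the D axiom).
Suppose □q→◇q is valid. At any x set V(q)=W. Then □q at x, so ◇q at x, so x has a successor.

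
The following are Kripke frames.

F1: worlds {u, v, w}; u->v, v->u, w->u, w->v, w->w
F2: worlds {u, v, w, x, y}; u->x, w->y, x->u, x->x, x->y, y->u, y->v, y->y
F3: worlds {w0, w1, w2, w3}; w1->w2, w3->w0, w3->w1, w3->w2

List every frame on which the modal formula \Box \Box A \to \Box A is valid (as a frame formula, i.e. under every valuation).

F2

Frame correspondent (Sahlqvist): \forall x \forall y (Rxy \to \exists z (Rxz \wedge Rzy)) — i.e. density.
F1: fails — Ruv but no z with Ruz and Rzv.
F2: ✓.
F3: fails — Rw1w2 but no z with Rw1z and Rzw2.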